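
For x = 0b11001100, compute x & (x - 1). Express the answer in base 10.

x = 11001100 = 204
x - 1 = 11001011
AND   = 11001000 = 200
(x & (x - 1) clears the lowest set bit of x.)

200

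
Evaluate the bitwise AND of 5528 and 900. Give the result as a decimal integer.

5528 = 1010110011000
900 = 0001110000100
AND → 0000110000000 = 384

384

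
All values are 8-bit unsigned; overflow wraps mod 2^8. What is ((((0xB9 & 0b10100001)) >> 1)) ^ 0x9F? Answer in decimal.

207

0xB9 = 10111001
0b10100001 = 10100001
→ & → 10100001 = 161
→ >> 1 → 01010000 = 80
0x9F = 10011111
→ ^ → 11001111 = 207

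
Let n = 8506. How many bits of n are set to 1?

8506 = 10000100111010
Count the 1s: 1 + 1 + 1 + 1 + 1 + 1 = 6

6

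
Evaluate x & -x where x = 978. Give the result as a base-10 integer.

2

x = 1111010010 = 978
-x (two's complement) = …0000101110
AND   = 0000000010 = 2
(x & -x isolates the lowest set bit of x.)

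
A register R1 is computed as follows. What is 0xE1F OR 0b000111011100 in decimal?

0xE1F = 111000011111
b = 000111011100
 OR → 111111011111 = 4063

4063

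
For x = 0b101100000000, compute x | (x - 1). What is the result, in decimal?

x = 101100000000 = 2816
x - 1 = 101011111111
OR    = 101111111111 = 3071
(x | (x - 1) sets all bits below the lowest set bit.)

3071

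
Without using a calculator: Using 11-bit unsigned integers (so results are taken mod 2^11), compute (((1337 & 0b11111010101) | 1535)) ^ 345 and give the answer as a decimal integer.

1337 = 10100111001
0b11111010101 = 11111010101
→ & → 10100010001 = 1297
1535 = 10111111111
→ | → 10111111111 = 1535
345 = 00101011001
→ ^ → 10010100110 = 1190

1190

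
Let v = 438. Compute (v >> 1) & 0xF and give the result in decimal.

v = 110110110
Shift right by 1: 11011011
Mask low 4 bits: 1011 = 11

11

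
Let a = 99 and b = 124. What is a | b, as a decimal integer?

99 = 1100011
124 = 1111100
 OR → 1111111 = 127

127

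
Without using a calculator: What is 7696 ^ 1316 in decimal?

6964

7696 = 1111000010000
1316 = 0010100100100
XOR → 1101100110100 = 6964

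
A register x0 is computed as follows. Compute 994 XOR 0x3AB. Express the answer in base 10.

994 = 1111100010
0x3AB = 1110101011
XOR → 0001001001 = 73

73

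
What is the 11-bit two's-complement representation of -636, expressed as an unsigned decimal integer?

1412

636 in 11 bits: 01001111100
Invert: 10110000011
Add 1:  10110000100 = 1412
(Check: 2^11 - 636 = 2048 - 636 = 1412.)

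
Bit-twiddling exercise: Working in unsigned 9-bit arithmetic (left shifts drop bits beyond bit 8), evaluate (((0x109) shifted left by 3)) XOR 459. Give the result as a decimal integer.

0x109 = 100001001
→ shifted left by 3 (mod 2^9) → 001001000 = 72
459 = 111001011
→ XOR → 110000011 = 387

387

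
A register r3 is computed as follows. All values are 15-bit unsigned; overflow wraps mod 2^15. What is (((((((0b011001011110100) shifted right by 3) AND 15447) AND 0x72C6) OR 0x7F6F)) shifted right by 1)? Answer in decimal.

16311

0b011001011110100 = 011001011110100
→ shifted right by 3 → 000011001011110 = 1630
15447 = 011110001010111
→ AND → 000010001010110 = 1110
0x72C6 = 111001011000110
→ AND → 000000001000110 = 70
0x7F6F = 111111101101111
→ OR → 111111101101111 = 32623
→ shifted right by 1 → 011111110110111 = 16311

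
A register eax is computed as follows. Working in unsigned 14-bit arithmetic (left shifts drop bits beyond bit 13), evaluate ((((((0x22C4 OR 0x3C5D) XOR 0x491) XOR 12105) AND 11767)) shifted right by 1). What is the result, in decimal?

0x22C4 = 10001011000100
0x3C5D = 11110001011101
→ OR → 11111011011101 = 16093
0x491 = 00010010010001
→ XOR → 11101001001100 = 14924
12105 = 10111101001001
→ XOR → 01010100000101 = 5381
11767 = 10110111110111
→ AND → 00010100000101 = 1285
→ shifted right by 1 → 00001010000010 = 642

642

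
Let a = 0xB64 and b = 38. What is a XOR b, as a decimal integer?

0xB64 = 101101100100
38 = 000000100110
XOR → 101101000010 = 2882

2882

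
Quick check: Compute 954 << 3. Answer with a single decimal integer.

7632

954 = 0001110111010
shift left by 3 → 1110111010000 = 7632
(equivalently, 954 × 2^3 = 954 × 8)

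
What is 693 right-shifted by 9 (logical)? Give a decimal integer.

1

693 = 1010110101
shift right by 9 → 0000000001 = 1
(equivalently, floor(693 / 512))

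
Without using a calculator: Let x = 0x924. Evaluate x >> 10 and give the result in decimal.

0x924 = 100100100100
shift right by 10 → 000000000010 = 2
(equivalently, floor(2340 / 1024))

2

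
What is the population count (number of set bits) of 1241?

6

1241 = 10011011001
Count the 1s: 1 + 1 + 1 + 1 + 1 + 1 = 6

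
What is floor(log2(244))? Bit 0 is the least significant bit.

244 = 11110100
The topmost 1 is at position 7 (since 2^7 = 128 ≤ 244 < 256).

7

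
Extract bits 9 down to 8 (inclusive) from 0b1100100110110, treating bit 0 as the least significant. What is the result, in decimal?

1

v = 1100100110110
Shift right by 8: 11001
Mask low 2 bits: 01 = 1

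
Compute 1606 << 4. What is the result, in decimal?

25696

1606 = 000011001000110
shift left by 4 → 110010001100000 = 25696
(equivalently, 1606 × 2^4 = 1606 × 16)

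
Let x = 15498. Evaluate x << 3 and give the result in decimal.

15498 = 00011110010001010
shift left by 3 → 11110010001010000 = 123984
(equivalently, 15498 × 2^3 = 15498 × 8)

123984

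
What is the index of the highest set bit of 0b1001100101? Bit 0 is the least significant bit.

9

0b1001100101 = 1001100101
The topmost 1 is at position 9 (since 2^9 = 512 ≤ 613 < 1024).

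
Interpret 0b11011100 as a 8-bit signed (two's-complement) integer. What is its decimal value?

-36

pattern = 11011100 (MSB is 1 ⇒ negative)
Invert: 00100011, add 1 → 00100100 = 36, so the value is -36.
(Equivalently: 220 - 2^8 = 220 - 256 = -36.)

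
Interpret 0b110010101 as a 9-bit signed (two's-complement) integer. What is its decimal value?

-107

pattern = 110010101 (MSB is 1 ⇒ negative)
Invert: 001101010, add 1 → 001101011 = 107, so the value is -107.
(Equivalently: 405 - 2^9 = 405 - 512 = -107.)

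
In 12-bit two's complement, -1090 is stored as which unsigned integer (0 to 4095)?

1090 in 12 bits: 010001000010
Invert: 101110111101
Add 1:  101110111110 = 3006
(Check: 2^12 - 1090 = 4096 - 1090 = 3006.)

3006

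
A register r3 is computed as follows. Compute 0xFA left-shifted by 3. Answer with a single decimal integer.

2000

0xFA = 00011111010
shift left by 3 → 11111010000 = 2000
(equivalently, 250 × 2^3 = 250 × 8)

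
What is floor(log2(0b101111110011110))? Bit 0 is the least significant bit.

14

0b101111110011110 = 101111110011110
The topmost 1 is at position 14 (since 2^14 = 16384 ≤ 24478 < 32768).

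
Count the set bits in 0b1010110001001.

n = 1010110001001
Count the 1s: 1 + 1 + 1 + 1 + 1 + 1 = 6

6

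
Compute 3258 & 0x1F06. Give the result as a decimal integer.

3074

3258 = 0110010111010
0x1F06 = 1111100000110
AND → 0110000000010 = 3074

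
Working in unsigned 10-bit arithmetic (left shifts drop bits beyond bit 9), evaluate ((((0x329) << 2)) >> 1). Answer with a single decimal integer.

0x329 = 1100101001
→ << 2 (mod 2^10) → 0010100100 = 164
→ >> 1 → 0001010010 = 82

82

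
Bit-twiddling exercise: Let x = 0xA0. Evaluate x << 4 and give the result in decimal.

2560

0xA0 = 000010100000
shift left by 4 → 101000000000 = 2560
(equivalently, 160 × 2^4 = 160 × 16)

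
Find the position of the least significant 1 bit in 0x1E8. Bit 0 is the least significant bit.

3

0x1E8 = 111101000
Trailing zeros: 3, so the lowest set bit is bit 3 (value 8).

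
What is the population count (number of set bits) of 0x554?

5

0x554 = 10101010100
Count the 1s: 1 + 1 + 1 + 1 + 1 = 5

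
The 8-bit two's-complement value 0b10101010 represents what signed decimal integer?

pattern = 10101010 (MSB is 1 ⇒ negative)
Invert: 01010101, add 1 → 01010110 = 86, so the value is -86.
(Equivalently: 170 - 2^8 = 170 - 256 = -86.)

-86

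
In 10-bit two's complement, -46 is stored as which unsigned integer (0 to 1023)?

978

46 in 10 bits: 0000101110
Invert: 1111010001
Add 1:  1111010010 = 978
(Check: 2^10 - 46 = 1024 - 46 = 978.)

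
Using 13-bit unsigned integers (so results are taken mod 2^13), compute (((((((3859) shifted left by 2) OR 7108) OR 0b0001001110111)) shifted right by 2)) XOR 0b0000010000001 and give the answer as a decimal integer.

3859 = 0111100010011
→ shifted left by 2 (mod 2^13) → 1110001001100 = 7244
7108 = 1101111000100
→ OR → 1111111001100 = 8140
0b0001001110111 = 0001001110111
→ OR → 1111111111111 = 8191
→ shifted right by 2 → 0011111111111 = 2047
0b0000010000001 = 0000010000001
→ XOR → 0011101111110 = 1918

1918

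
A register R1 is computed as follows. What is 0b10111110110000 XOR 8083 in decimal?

12323

a = 10111110110000
8083 = 01111110010011
XOR → 11000000100011 = 12323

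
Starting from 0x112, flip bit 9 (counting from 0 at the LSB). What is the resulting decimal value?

786

x = 0100010010
bit 9 is currently 0; toggle it via x ^ (1 << 9) = x ^ 512
→ 1100010010 = 786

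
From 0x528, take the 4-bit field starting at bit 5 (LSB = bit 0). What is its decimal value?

9

v = 010100101000
Shift right by 5: 0101001
Mask low 4 bits: 1001 = 9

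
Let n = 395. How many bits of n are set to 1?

395 = 110001011
Count the 1s: 1 + 1 + 1 + 1 + 1 = 5

5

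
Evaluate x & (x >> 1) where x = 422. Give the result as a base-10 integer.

130

x = 110100110 = 422
x>>1 = 011010011
AND  = 010000010 = 130
(x & (x >> 1) has a 1 wherever x has two consecutive 1 bits.)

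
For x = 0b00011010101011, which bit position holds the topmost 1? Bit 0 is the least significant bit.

10

0b00011010101011 = 11010101011
The topmost 1 is at position 10 (since 2^10 = 1024 ≤ 1707 < 2048).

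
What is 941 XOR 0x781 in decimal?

941 = 01110101101
0x781 = 11110000001
XOR → 10000101100 = 1068

1068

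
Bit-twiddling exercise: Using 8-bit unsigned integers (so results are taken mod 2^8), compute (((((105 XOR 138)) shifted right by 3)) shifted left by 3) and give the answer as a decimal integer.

105 = 01101001
138 = 10001010
→ XOR → 11100011 = 227
→ shifted right by 3 → 00011100 = 28
→ shifted left by 3 (mod 2^8) → 11100000 = 224

224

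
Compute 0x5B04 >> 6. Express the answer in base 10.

364

0x5B04 = 101101100000100
shift right by 6 → 000000101101100 = 364
(equivalently, floor(23300 / 64))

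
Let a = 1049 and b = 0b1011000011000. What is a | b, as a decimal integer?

1049 = 0010000011001
b = 1011000011000
 OR → 1011000011001 = 5657

5657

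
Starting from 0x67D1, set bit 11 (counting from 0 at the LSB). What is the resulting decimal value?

x = 110011111010001
bit 11 is currently 0; set it via x | (1 << 11) = x | 2048
→ 110111111010001 = 28625

28625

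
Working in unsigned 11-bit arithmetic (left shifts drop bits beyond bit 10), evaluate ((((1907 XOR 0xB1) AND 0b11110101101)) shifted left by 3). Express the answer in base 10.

1907 = 11101110011
0xB1 = 00010110001
→ XOR → 11111000010 = 1986
0b11110101101 = 11110101101
→ AND → 11110000000 = 1920
→ shifted left by 3 (mod 2^11) → 10000000000 = 1024

1024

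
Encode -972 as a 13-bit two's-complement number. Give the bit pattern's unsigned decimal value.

972 in 13 bits: 0001111001100
Invert: 1110000110011
Add 1:  1110000110100 = 7220
(Check: 2^13 - 972 = 8192 - 972 = 7220.)

7220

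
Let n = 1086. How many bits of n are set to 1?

1086 = 10000111110
Count the 1s: 1 + 1 + 1 + 1 + 1 + 1 = 6

6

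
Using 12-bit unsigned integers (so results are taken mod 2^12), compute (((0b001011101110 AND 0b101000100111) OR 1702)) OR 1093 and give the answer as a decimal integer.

1767

0b001011101110 = 001011101110
0b101000100111 = 101000100111
→ AND → 001000100110 = 550
1702 = 011010100110
→ OR → 011010100110 = 1702
1093 = 010001000101
→ OR → 011011100111 = 1767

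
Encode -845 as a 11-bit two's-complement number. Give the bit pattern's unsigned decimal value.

1203

845 in 11 bits: 01101001101
Invert: 10010110010
Add 1:  10010110011 = 1203
(Check: 2^11 - 845 = 2048 - 845 = 1203.)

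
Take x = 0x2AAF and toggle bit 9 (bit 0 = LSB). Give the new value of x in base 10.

10415

x = 0010101010101111
bit 9 is currently 1; toggle it via x ^ (1 << 9) = x ^ 512
→ 0010100010101111 = 10415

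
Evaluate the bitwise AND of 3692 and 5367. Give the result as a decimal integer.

3692 = 0111001101100
5367 = 1010011110111
AND → 0010001100100 = 1124

1124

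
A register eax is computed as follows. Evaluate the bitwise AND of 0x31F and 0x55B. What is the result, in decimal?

0x31F = 01100011111
0x55B = 10101011011
AND → 00100011011 = 283

283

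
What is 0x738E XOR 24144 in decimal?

11742

0x738E = 111001110001110
24144 = 101111001010000
XOR → 010110111011110 = 11742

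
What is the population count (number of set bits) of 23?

23 = 10111
Count the 1s: 1 + 1 + 1 + 1 = 4

4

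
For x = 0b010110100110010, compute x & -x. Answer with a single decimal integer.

2

x = 10110100110010 = 11570
-x (two's complement) = …01001011001110
AND   = 00000000000010 = 2
(x & -x isolates the lowest set bit of x.)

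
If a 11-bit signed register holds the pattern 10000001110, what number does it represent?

pattern = 10000001110 (MSB is 1 ⇒ negative)
Invert: 01111110001, add 1 → 01111110010 = 1010, so the value is -1010.
(Equivalently: 1038 - 2^11 = 1038 - 2048 = -1010.)

-1010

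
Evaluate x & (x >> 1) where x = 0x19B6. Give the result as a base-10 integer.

2194

x = 1100110110110 = 6582
x>>1 = 0110011011011
AND  = 0100010010010 = 2194
(x & (x >> 1) has a 1 wherever x has two consecutive 1 bits.)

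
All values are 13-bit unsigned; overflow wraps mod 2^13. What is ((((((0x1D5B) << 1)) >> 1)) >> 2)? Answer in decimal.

0x1D5B = 1110101011011
→ << 1 (mod 2^13) → 1101010110110 = 6838
→ >> 1 → 0110101011011 = 3419
→ >> 2 → 0001101010110 = 854

854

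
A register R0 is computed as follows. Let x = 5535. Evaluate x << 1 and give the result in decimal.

5535 = 01010110011111
shift left by 1 → 10101100111110 = 11070
(equivalently, 5535 × 2^1 = 5535 × 2)

11070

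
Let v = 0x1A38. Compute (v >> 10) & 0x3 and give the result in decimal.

v = 1101000111000
Shift right by 10: 110
Mask low 2 bits: 10 = 2

2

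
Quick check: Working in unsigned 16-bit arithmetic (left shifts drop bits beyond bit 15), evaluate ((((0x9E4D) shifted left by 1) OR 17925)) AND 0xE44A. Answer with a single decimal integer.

25610

0x9E4D = 1001111001001101
→ shifted left by 1 (mod 2^16) → 0011110010011010 = 15514
17925 = 0100011000000101
→ OR → 0111111010011111 = 32415
0xE44A = 1110010001001010
→ AND → 0110010000001010 = 25610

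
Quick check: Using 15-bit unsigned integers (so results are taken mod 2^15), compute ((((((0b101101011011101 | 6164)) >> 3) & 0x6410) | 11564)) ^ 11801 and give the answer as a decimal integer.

0b101101011011101 = 101101011011101
6164 = 001100000010100
→ | → 101101011011101 = 23261
→ >> 3 → 000101101011011 = 2907
0x6410 = 110010000010000
→ & → 000000000010000 = 16
11564 = 010110100101100
→ | → 010110100111100 = 11580
11801 = 010111000011001
→ ^ → 000001100100101 = 805

805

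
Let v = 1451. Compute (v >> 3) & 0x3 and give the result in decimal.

v = 00010110101011
Shift right by 3: 00010110101
Mask low 2 bits: 01 = 1

1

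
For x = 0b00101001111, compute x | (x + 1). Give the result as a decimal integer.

x = 101001111 = 335
x + 1 = 101010000
OR    = 101011111 = 351
(x | (x + 1) sets the lowest cleared bit.)

351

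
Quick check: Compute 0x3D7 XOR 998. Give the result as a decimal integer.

0x3D7 = 1111010111
998 = 1111100110
XOR → 0000110001 = 49

49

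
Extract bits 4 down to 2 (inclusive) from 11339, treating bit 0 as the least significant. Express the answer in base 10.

v = 10110001001011
Shift right by 2: 101100010010
Mask low 3 bits: 010 = 2

2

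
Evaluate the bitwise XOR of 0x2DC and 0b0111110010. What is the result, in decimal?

0x2DC = 1011011100
b = 0111110010
XOR → 1100101110 = 814

814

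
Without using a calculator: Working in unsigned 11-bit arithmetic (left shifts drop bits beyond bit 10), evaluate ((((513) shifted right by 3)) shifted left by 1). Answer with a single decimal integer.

128

513 = 01000000001
→ shifted right by 3 → 00001000000 = 64
→ shifted left by 1 (mod 2^11) → 00010000000 = 128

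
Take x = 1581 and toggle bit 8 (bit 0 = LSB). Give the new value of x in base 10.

1837

x = 11000101101
bit 8 is currently 0; toggle it via x ^ (1 << 8) = x ^ 256
→ 11100101101 = 1837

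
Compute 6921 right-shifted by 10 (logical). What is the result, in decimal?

6

6921 = 1101100001001
shift right by 10 → 0000000000110 = 6
(equivalently, floor(6921 / 1024))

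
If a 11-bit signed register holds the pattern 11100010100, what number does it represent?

-236

pattern = 11100010100 (MSB is 1 ⇒ negative)
Invert: 00011101011, add 1 → 00011101100 = 236, so the value is -236.
(Equivalently: 1812 - 2^11 = 1812 - 2048 = -236.)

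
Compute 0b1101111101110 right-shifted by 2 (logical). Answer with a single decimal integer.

x = 1101111101110
shift right by 2 → 0011011111011 = 1787
(equivalently, floor(7150 / 4))

1787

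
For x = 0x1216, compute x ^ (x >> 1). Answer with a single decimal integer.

x = 1001000010110 = 4630
x>>1 = 0100100001011
XOR  = 1101100011101 = 6941
(x ^ (x >> 1) gives the standard binary-reflected Gray code of x.)

6941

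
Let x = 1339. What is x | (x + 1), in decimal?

x = 10100111011 = 1339
x + 1 = 10100111100
OR    = 10100111111 = 1343
(x | (x + 1) sets the lowest cleared bit.)

1343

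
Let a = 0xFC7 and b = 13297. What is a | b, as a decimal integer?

16375

0xFC7 = 00111111000111
13297 = 11001111110001
 OR → 11111111110111 = 16375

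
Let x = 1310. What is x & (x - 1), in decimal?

x = 10100011110 = 1310
x - 1 = 10100011101
AND   = 10100011100 = 1308
(x & (x - 1) clears the lowest set bit of x.)

1308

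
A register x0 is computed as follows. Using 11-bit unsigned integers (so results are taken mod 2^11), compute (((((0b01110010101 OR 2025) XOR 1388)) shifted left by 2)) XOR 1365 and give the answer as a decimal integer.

1809

0b01110010101 = 01110010101
2025 = 11111101001
→ OR → 11111111101 = 2045
1388 = 10101101100
→ XOR → 01010010001 = 657
→ shifted left by 2 (mod 2^11) → 01001000100 = 580
1365 = 10101010101
→ XOR → 11100010001 = 1809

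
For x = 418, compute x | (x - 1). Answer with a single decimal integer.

419

x = 110100010 = 418
x - 1 = 110100001
OR    = 110100011 = 419
(x | (x - 1) sets all bits below the lowest set bit.)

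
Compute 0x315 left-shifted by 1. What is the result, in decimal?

1578

0x315 = 01100010101
shift left by 1 → 11000101010 = 1578
(equivalently, 789 × 2^1 = 789 × 2)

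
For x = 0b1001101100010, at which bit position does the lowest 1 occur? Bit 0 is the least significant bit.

0b1001101100010 = 1001101100010
Trailing zeros: 1, so the lowest set bit is bit 1 (value 2).

1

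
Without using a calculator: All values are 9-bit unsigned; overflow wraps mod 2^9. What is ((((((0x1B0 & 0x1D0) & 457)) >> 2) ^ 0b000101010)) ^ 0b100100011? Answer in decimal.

361

0x1B0 = 110110000
0x1D0 = 111010000
→ & → 110010000 = 400
457 = 111001001
→ & → 110000000 = 384
→ >> 2 → 001100000 = 96
0b000101010 = 000101010
→ ^ → 001001010 = 74
0b100100011 = 100100011
→ ^ → 101101001 = 361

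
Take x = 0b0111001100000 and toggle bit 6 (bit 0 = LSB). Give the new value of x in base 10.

x = 0111001100000
bit 6 is currently 1; toggle it via x ^ (1 << 6) = x ^ 64
→ 0111000100000 = 3616

3616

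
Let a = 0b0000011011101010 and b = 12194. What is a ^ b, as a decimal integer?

a = 00011011101010
12194 = 10111110100010
XOR → 10100101001000 = 10568

10568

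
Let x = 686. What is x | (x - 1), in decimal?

x = 1010101110 = 686
x - 1 = 1010101101
OR    = 1010101111 = 687
(x | (x - 1) sets all bits below the lowest set bit.)

687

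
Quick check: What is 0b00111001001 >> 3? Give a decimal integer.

57

x = 111001001
shift right by 3 → 000111001 = 57
(equivalently, floor(457 / 8))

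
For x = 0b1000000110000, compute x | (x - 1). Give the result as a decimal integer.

4159

x = 1000000110000 = 4144
x - 1 = 1000000101111
OR    = 1000000111111 = 4159
(x | (x - 1) sets all bits below the lowest set bit.)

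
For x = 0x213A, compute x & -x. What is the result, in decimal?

2

x = 10000100111010 = 8506
-x (two's complement) = …01111011000110
AND   = 00000000000010 = 2
(x & -x isolates the lowest set bit of x.)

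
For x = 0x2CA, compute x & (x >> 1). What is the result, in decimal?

64

x = 1011001010 = 714
x>>1 = 0101100101
AND  = 0001000000 = 64
(x & (x >> 1) has a 1 wherever x has two consecutive 1 bits.)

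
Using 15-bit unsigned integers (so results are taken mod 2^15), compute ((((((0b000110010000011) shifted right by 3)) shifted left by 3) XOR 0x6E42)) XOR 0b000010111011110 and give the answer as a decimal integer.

26396

0b000110010000011 = 000110010000011
→ shifted right by 3 → 000000110010000 = 400
→ shifted left by 3 (mod 2^15) → 000110010000000 = 3200
0x6E42 = 110111001000010
→ XOR → 110001011000010 = 25282
0b000010111011110 = 000010111011110
→ XOR → 110011100011100 = 26396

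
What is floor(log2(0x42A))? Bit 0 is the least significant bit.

10

0x42A = 10000101010
The topmost 1 is at position 10 (since 2^10 = 1024 ≤ 1066 < 2048).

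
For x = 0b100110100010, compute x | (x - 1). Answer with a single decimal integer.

x = 100110100010 = 2466
x - 1 = 100110100001
OR    = 100110100011 = 2467
(x | (x - 1) sets all bits below the lowest set bit.)

2467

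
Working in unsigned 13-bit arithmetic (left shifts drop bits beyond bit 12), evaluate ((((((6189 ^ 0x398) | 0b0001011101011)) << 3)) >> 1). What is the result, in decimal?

4092

6189 = 1100000101101
0x398 = 0001110011000
→ ^ → 1101110110101 = 7093
0b0001011101011 = 0001011101011
→ | → 1101111111111 = 7167
→ << 3 (mod 2^13) → 1111111111000 = 8184
→ >> 1 → 0111111111100 = 4092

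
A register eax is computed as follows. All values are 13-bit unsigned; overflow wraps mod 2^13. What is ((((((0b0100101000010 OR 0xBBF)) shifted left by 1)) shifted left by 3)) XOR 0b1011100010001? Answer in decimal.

2273

0b0100101000010 = 0100101000010
0xBBF = 0101110111111
→ OR → 0101111111111 = 3071
→ shifted left by 1 (mod 2^13) → 1011111111110 = 6142
→ shifted left by 3 (mod 2^13) → 1111111110000 = 8176
0b1011100010001 = 1011100010001
→ XOR → 0100011100001 = 2273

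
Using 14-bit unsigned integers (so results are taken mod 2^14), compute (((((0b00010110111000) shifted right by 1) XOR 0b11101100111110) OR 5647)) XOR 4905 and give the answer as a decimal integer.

0b00010110111000 = 00010110111000
→ shifted right by 1 → 00001011011100 = 732
0b11101100111110 = 11101100111110
→ XOR → 11100111100010 = 14818
5647 = 01011000001111
→ OR → 11111111101111 = 16367
4905 = 01001100101001
→ XOR → 10110011000110 = 11462

11462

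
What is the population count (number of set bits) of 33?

2

33 = 100001
Count the 1s: 1 + 1 = 2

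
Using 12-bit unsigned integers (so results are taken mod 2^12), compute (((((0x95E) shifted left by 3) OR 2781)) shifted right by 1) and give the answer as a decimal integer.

0x95E = 100101011110
→ shifted left by 3 (mod 2^12) → 101011110000 = 2800
2781 = 101011011101
→ OR → 101011111101 = 2813
→ shifted right by 1 → 010101111110 = 1406

1406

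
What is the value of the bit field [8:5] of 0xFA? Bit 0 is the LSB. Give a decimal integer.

v = 0011111010
Shift right by 5: 00111
Mask low 4 bits: 0111 = 7

7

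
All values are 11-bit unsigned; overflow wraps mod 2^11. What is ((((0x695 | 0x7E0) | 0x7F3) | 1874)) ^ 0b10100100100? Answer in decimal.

723

0x695 = 11010010101
0x7E0 = 11111100000
→ | → 11111110101 = 2037
0x7F3 = 11111110011
→ | → 11111110111 = 2039
1874 = 11101010010
→ | → 11111110111 = 2039
0b10100100100 = 10100100100
→ ^ → 01011010011 = 723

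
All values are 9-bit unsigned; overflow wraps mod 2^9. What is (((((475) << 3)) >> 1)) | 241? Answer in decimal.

253

475 = 111011011
→ << 3 (mod 2^9) → 011011000 = 216
→ >> 1 → 001101100 = 108
241 = 011110001
→ | → 011111101 = 253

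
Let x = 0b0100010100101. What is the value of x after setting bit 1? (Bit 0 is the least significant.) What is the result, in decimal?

2215

x = 0100010100101
bit 1 is currently 0; set it via x | (1 << 1) = x | 2
→ 0100010100111 = 2215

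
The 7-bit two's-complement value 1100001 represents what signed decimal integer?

-31

pattern = 1100001 (MSB is 1 ⇒ negative)
Invert: 0011110, add 1 → 0011111 = 31, so the value is -31.
(Equivalently: 97 - 2^7 = 97 - 128 = -31.)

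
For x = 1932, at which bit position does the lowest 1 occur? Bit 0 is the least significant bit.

2

1932 = 11110001100
Trailing zeros: 2, so the lowest set bit is bit 2 (value 4).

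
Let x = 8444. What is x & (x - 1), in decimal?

x = 10000011111100 = 8444
x - 1 = 10000011111011
AND   = 10000011111000 = 8440
(x & (x - 1) clears the lowest set bit of x.)

8440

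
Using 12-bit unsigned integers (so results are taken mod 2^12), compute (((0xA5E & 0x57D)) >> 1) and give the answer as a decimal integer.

0xA5E = 101001011110
0x57D = 010101111101
→ & → 000001011100 = 92
→ >> 1 → 000000101110 = 46

46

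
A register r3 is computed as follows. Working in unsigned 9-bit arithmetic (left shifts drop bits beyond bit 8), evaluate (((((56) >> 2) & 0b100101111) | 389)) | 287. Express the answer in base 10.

56 = 000111000
→ >> 2 → 000001110 = 14
0b100101111 = 100101111
→ & → 000001110 = 14
389 = 110000101
→ | → 110001111 = 399
287 = 100011111
→ | → 110011111 = 415

415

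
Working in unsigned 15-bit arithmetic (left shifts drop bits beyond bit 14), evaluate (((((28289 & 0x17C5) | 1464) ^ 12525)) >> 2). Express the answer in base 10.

28289 = 110111010000001
0x17C5 = 001011111000101
→ & → 000011010000001 = 1665
1464 = 000010110111000
→ | → 000011110111001 = 1977
12525 = 011000011101101
→ ^ → 011011101010100 = 14164
→ >> 2 → 000110111010101 = 3541

3541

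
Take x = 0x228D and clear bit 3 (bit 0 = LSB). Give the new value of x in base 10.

x = 10001010001101
bit 3 is currently 1; clear it via x & ~(1 << 3) = x & ~8
→ 10001010000101 = 8837

8837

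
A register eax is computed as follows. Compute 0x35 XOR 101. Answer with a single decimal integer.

80

0x35 = 0110101
101 = 1100101
XOR → 1010000 = 80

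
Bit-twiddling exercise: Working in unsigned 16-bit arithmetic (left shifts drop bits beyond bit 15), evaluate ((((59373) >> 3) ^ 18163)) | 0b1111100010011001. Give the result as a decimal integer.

59373 = 1110011111101101
→ >> 3 → 0001110011111101 = 7421
18163 = 0100011011110011
→ ^ → 0101101000001110 = 23054
0b1111100010011001 = 1111100010011001
→ | → 1111101010011111 = 64159

64159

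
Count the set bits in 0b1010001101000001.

n = 1010001101000001
Count the 1s: 1 + 1 + 1 + 1 + 1 + 1 = 6

6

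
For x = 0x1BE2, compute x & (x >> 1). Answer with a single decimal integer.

x = 1101111100010 = 7138
x>>1 = 0110111110001
AND  = 0100111100000 = 2528
(x & (x >> 1) has a 1 wherever x has two consecutive 1 bits.)

2528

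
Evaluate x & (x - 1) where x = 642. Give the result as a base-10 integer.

x = 1010000010 = 642
x - 1 = 1010000001
AND   = 1010000000 = 640
(x & (x - 1) clears the lowest set bit of x.)

640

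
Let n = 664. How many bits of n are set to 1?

664 = 1010011000
Count the 1s: 1 + 1 + 1 + 1 = 4

4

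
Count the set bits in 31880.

7

31880 = 111110010001000
Count the 1s: 1 + 1 + 1 + 1 + 1 + 1 + 1 = 7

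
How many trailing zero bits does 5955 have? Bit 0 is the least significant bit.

5955 = 1011101000011
Trailing zeros: 0, so the lowest set bit is bit 0 (value 1).

0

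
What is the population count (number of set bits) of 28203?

28203 = 110111000101011
Count the 1s: 1 + 1 + 1 + 1 + 1 + 1 + 1 + 1 + 1 = 9

9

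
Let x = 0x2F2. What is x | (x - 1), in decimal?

755

x = 1011110010 = 754
x - 1 = 1011110001
OR    = 1011110011 = 755
(x | (x - 1) sets all bits below the lowest set bit.)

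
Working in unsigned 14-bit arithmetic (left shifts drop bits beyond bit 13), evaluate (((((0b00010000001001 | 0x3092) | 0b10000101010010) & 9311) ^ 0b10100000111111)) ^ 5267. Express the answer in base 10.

6391

0b00010000001001 = 00010000001001
0x3092 = 11000010010010
→ | → 11010010011011 = 13467
0b10000101010010 = 10000101010010
→ | → 11010111011011 = 13787
9311 = 10010001011111
→ & → 10010001011011 = 9307
0b10100000111111 = 10100000111111
→ ^ → 00110001100100 = 3172
5267 = 01010010010011
→ ^ → 01100011110111 = 6391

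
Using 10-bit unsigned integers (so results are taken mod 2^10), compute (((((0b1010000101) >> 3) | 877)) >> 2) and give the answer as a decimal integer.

0b1010000101 = 1010000101
→ >> 3 → 0001010000 = 80
877 = 1101101101
→ | → 1101111101 = 893
→ >> 2 → 0011011111 = 223

223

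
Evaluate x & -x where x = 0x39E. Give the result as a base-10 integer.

x = 1110011110 = 926
-x (two's complement) = …0001100010
AND   = 0000000010 = 2
(x & -x isolates the lowest set bit of x.)

2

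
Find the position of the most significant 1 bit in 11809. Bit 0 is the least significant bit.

13

11809 = 10111000100001
The topmost 1 is at position 13 (since 2^13 = 8192 ≤ 11809 < 16384).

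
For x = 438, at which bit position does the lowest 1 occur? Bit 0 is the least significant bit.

438 = 110110110
Trailing zeros: 1, so the lowest set bit is bit 1 (value 2).

1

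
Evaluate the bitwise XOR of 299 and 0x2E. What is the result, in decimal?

299 = 100101011
0x2E = 000101110
XOR → 100000101 = 261

261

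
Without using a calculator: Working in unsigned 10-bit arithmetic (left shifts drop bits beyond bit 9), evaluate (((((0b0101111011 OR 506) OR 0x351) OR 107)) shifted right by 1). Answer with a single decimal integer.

509

0b0101111011 = 0101111011
506 = 0111111010
→ OR → 0111111011 = 507
0x351 = 1101010001
→ OR → 1111111011 = 1019
107 = 0001101011
→ OR → 1111111011 = 1019
→ shifted right by 1 → 0111111101 = 509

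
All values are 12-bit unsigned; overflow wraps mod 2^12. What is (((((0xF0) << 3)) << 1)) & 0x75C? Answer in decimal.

0xF0 = 000011110000
→ << 3 (mod 2^12) → 011110000000 = 1920
→ << 1 (mod 2^12) → 111100000000 = 3840
0x75C = 011101011100
→ & → 011100000000 = 1792

1792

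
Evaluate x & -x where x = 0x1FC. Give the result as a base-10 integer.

x = 111111100 = 508
-x (two's complement) = …000000100
AND   = 000000100 = 4
(x & -x isolates the lowest set bit of x.)

4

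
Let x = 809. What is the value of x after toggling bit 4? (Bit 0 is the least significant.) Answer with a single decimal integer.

x = 1100101001
bit 4 is currently 0; toggle it via x ^ (1 << 4) = x ^ 16
→ 1100111001 = 825

825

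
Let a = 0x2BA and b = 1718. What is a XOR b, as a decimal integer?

0x2BA = 01010111010
1718 = 11010110110
XOR → 10000001100 = 1036

1036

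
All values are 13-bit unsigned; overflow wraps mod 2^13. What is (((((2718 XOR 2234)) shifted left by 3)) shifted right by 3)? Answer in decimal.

548

2718 = 0101010011110
2234 = 0100010111010
→ XOR → 0001000100100 = 548
→ shifted left by 3 (mod 2^13) → 1000100100000 = 4384
→ shifted right by 3 → 0001000100100 = 548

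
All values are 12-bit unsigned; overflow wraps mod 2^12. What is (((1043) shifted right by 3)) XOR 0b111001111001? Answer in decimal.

1043 = 010000010011
→ shifted right by 3 → 000010000010 = 130
0b111001111001 = 111001111001
→ XOR → 111011111011 = 3835

3835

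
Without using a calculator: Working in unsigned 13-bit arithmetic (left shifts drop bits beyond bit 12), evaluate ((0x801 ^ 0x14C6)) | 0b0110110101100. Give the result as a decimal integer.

7663

0x801 = 0100000000001
0x14C6 = 1010011000110
→ ^ → 1110011000111 = 7367
0b0110110101100 = 0110110101100
→ | → 1110111101111 = 7663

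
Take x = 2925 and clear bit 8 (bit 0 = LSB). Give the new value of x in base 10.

x = 101101101101
bit 8 is currently 1; clear it via x & ~(1 << 8) = x & ~256
→ 101001101101 = 2669

2669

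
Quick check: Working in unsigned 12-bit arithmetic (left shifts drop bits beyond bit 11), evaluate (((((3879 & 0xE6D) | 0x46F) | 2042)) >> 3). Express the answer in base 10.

3879 = 111100100111
0xE6D = 111001101101
→ & → 111000100101 = 3621
0x46F = 010001101111
→ | → 111001101111 = 3695
2042 = 011111111010
→ | → 111111111111 = 4095
→ >> 3 → 000111111111 = 511

511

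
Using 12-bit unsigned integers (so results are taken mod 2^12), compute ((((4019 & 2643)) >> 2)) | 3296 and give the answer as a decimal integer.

3812

4019 = 111110110011
2643 = 101001010011
→ & → 101000010011 = 2579
→ >> 2 → 001010000100 = 644
3296 = 110011100000
→ | → 111011100100 = 3812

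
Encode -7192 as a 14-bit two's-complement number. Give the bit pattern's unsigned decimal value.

7192 in 14 bits: 01110000011000
Invert: 10001111100111
Add 1:  10001111101000 = 9192
(Check: 2^14 - 7192 = 16384 - 7192 = 9192.)

9192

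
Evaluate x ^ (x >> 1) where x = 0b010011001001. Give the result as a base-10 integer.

x = 10011001001 = 1225
x>>1 = 01001100100
XOR  = 11010101101 = 1709
(x ^ (x >> 1) gives the standard binary-reflected Gray code of x.)

1709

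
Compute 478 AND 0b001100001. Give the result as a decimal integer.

478 = 111011110
b = 001100001
AND → 001000000 = 64

64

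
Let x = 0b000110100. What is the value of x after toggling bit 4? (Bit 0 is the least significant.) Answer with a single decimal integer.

36

x = 000110100
bit 4 is currently 1; toggle it via x ^ (1 << 4) = x ^ 16
→ 000100100 = 36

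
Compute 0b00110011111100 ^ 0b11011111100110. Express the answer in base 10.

a = 00110011111100
b = 11011111100110
XOR → 11101100011010 = 15130

15130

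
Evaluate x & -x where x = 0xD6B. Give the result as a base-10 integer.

1

x = 110101101011 = 3435
-x (two's complement) = …001010010101
AND   = 000000000001 = 1
(x & -x isolates the lowest set bit of x.)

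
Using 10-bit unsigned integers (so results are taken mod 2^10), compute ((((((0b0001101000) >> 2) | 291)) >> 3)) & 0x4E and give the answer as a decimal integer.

6

0b0001101000 = 0001101000
→ >> 2 → 0000011010 = 26
291 = 0100100011
→ | → 0100111011 = 315
→ >> 3 → 0000100111 = 39
0x4E = 0001001110
→ & → 0000000110 = 6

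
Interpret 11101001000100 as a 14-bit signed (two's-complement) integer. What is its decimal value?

pattern = 11101001000100 (MSB is 1 ⇒ negative)
Invert: 00010110111011, add 1 → 00010110111100 = 1468, so the value is -1468.
(Equivalently: 14916 - 2^14 = 14916 - 16384 = -1468.)

-1468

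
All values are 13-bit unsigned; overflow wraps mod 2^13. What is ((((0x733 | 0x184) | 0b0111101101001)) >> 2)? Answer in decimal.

1023

0x733 = 0011100110011
0x184 = 0000110000100
→ | → 0011110110111 = 1975
0b0111101101001 = 0111101101001
→ | → 0111111111111 = 4095
→ >> 2 → 0001111111111 = 1023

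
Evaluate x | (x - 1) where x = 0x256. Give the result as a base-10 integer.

599

x = 1001010110 = 598
x - 1 = 1001010101
OR    = 1001010111 = 599
(x | (x - 1) sets all bits below the lowest set bit.)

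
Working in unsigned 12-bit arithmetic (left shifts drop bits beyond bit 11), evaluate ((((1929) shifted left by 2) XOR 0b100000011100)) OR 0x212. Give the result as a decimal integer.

1594

1929 = 011110001001
→ shifted left by 2 (mod 2^12) → 111000100100 = 3620
0b100000011100 = 100000011100
→ XOR → 011000111000 = 1592
0x212 = 001000010010
→ OR → 011000111010 = 1594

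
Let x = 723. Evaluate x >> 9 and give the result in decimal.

1

723 = 1011010011
shift right by 9 → 0000000001 = 1
(equivalently, floor(723 / 512))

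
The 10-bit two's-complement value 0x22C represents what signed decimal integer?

-468

pattern = 1000101100 (MSB is 1 ⇒ negative)
Invert: 0111010011, add 1 → 0111010100 = 468, so the value is -468.
(Equivalently: 556 - 2^10 = 556 - 1024 = -468.)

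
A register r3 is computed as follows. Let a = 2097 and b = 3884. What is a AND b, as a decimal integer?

2097 = 100000110001
3884 = 111100101100
AND → 100000100000 = 2080

2080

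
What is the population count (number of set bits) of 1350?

5

1350 = 10101000110
Count the 1s: 1 + 1 + 1 + 1 + 1 = 5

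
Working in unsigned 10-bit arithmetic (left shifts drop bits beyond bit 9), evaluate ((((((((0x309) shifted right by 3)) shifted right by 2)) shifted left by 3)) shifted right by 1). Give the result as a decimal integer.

96

0x309 = 1100001001
→ shifted right by 3 → 0001100001 = 97
→ shifted right by 2 → 0000011000 = 24
→ shifted left by 3 (mod 2^10) → 0011000000 = 192
→ shifted right by 1 → 0001100000 = 96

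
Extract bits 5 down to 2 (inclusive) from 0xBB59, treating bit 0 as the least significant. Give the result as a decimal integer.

6

v = 1011101101011001
Shift right by 2: 10111011010110
Mask low 4 bits: 0110 = 6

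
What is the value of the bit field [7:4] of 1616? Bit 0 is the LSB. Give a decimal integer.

5

v = 00011001010000
Shift right by 4: 0001100101
Mask low 4 bits: 0101 = 5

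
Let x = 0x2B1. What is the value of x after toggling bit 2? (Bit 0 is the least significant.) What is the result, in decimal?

693

x = 01010110001
bit 2 is currently 0; toggle it via x ^ (1 << 2) = x ^ 4
→ 01010110101 = 693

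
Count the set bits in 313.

313 = 100111001
Count the 1s: 1 + 1 + 1 + 1 + 1 = 5

5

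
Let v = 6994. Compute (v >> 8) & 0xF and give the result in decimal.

v = 1101101010010
Shift right by 8: 11011
Mask low 4 bits: 1011 = 11

11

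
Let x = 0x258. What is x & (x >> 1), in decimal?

x = 1001011000 = 600
x>>1 = 0100101100
AND  = 0000001000 = 8
(x & (x >> 1) has a 1 wherever x has two consecutive 1 bits.)

8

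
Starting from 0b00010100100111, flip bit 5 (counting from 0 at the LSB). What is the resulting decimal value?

x = 00010100100111
bit 5 is currently 1; toggle it via x ^ (1 << 5) = x ^ 32
→ 00010100000111 = 1287

1287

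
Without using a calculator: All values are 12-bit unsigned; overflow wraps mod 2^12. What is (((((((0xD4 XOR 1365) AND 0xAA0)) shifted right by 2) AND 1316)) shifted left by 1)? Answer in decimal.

0xD4 = 000011010100
1365 = 010101010101
→ XOR → 010110000001 = 1409
0xAA0 = 101010100000
→ AND → 000010000000 = 128
→ shifted right by 2 → 000000100000 = 32
1316 = 010100100100
→ AND → 000000100000 = 32
→ shifted left by 1 (mod 2^12) → 000001000000 = 64

64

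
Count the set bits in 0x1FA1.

8

0x1FA1 = 1111110100001
Count the 1s: 1 + 1 + 1 + 1 + 1 + 1 + 1 + 1 = 8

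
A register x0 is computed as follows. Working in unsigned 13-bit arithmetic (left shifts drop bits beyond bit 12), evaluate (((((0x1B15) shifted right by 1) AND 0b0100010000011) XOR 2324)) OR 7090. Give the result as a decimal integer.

7094

0x1B15 = 1101100010101
→ shifted right by 1 → 0110110001010 = 3466
0b0100010000011 = 0100010000011
→ AND → 0100010000010 = 2178
2324 = 0100100010100
→ XOR → 0000110010110 = 406
7090 = 1101110110010
→ OR → 1101110110110 = 7094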